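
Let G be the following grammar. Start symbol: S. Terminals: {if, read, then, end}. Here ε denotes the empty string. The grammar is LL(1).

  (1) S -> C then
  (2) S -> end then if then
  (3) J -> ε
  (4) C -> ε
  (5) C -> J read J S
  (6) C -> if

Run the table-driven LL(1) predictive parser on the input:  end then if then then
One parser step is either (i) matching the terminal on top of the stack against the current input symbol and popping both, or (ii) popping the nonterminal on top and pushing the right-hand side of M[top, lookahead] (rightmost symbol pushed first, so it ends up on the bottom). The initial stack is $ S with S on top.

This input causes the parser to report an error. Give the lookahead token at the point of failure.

then

     Stack               Input                    Action
  1  $ S                 end then if then then $  expand S -> end then if then
  2  $ then if then end  end then if then then $  match end
  3  $ then if then      then if then then $      match then
  4  $ then if           if then then $           match if
  5  $ then              then then $              match then
  6  $                   then $                   error: stack empty but input remains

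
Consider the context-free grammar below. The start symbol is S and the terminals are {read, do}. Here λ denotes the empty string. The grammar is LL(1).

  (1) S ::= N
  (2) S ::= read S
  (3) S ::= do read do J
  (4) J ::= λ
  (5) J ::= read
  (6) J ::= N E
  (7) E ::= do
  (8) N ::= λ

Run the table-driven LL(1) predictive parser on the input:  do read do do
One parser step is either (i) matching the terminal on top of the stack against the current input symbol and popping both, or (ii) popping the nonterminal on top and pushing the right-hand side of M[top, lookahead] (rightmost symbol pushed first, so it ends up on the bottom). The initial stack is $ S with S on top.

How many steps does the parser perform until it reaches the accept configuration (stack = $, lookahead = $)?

8

     Stack           Input            Action
  1  $ S             do read do do $  expand S ::= do read do J
  2  $ J do read do  do read do do $  match do
  3  $ J do read     read do do $     match read
  4  $ J do          do do $          match do
  5  $ J             do $             expand J ::= N E
  6  $ E N           do $             expand N ::= λ
  7  $ E             do $             expand E ::= do
  8  $ do            do $             match do
Accept reached after 8 steps.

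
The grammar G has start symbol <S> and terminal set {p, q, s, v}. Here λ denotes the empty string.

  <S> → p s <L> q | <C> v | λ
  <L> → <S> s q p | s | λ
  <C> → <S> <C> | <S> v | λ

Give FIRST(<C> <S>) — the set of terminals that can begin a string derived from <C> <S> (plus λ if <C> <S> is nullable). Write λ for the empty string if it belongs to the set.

FIRST(<S>) = {λ, p, v}  (via <C> v)
FIRST(<L>) = {λ, p, s, v}  (via <S> s q p)
FIRST(<C>) = {λ, p, v}  (via <S> <C>, <S> v)
FIRST(<C> <S>): take FIRST of each symbol in turn, carrying on past any symbol whose FIRST contains λ; result {λ, p, v}.

{λ, p, v}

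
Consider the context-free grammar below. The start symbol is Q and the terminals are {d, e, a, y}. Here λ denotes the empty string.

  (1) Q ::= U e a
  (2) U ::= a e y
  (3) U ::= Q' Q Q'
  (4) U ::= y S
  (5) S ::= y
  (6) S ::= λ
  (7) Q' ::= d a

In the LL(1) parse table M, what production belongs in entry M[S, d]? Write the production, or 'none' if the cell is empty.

none

FIRST(S): from S::=y we get {y}; from S::=λ we get {λ}. So FIRST(S) = {λ, y}.
FIRST(Q'): from Q'::=d a we get {d}. So FIRST(Q') = {d}.
FIRST(U): from U::=a e y we get {a}; from U::=Q' Q Q' we get {d}; from U::=y S we get {y}. So FIRST(U) = {a, d, y}.
FIRST(Q): from Q::=U e a we get {a, d, y}. So FIRST(Q) = {a, d, y}.
FOLLOW(Q) includes $ since Q is the start symbol.
FOLLOW(U): in Q::=U e a, U is followed by e a with FIRST {e}. Thus FOLLOW(U) = {e}.
FOLLOW(S): in U::=y S, the suffix after S is empty, so FOLLOW(S) ⊇ FOLLOW(U) = {e}. Thus FOLLOW(S) = {e}.
For S ::= y: FIRST(y) = {y}, so it goes in M[S, t] for t ∈ {y}.
For S ::= λ: FIRST(λ) = {λ}, so it goes in M[S, t] for t ∈ {}; since λ ∈ FIRST, also for every t ∈ FOLLOW(S) = {e}.
None of these place a production in M[S, d].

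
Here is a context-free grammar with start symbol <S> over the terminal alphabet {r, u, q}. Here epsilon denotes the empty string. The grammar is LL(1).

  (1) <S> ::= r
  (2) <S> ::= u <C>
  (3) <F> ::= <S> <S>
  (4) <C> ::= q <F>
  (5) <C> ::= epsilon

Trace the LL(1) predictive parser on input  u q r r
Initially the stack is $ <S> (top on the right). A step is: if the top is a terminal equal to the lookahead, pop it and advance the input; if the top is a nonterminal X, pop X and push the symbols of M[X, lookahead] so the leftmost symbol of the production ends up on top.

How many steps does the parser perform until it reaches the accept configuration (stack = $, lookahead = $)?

step 1: stack=$ <S>  input=u q r r $  — expand <S> ::= u <C>
step 2: stack=$ <C> u  input=u q r r $  — match u
step 3: stack=$ <C>  input=q r r $  — expand <C> ::= q <F>
step 4: stack=$ <F> q  input=q r r $  — match q
step 5: stack=$ <F>  input=r r $  — expand <F> ::= <S> <S>
step 6: stack=$ <S> <S>  input=r r $  — expand <S> ::= r
step 7: stack=$ <S> r  input=r r $  — match r
step 8: stack=$ <S>  input=r $  — expand <S> ::= r
step 9: stack=$ r  input=r $  — match r
Accept reached after 9 steps.

9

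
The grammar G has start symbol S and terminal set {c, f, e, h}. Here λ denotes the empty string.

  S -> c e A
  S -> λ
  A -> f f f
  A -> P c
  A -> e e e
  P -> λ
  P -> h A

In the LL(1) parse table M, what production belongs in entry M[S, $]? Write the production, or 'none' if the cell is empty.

FIRST(S) = {λ, c}
FIRST(P) = {λ, h}
FIRST(A) = {c, e, f, h}  (via P c)
FOLLOW(S) includes $ since S is the start symbol.
FOLLOW(S): S appears on no right-hand side. Thus FOLLOW(S) = {$}.
For S -> c e A: FIRST(c e A) = {c}, so it goes in M[S, t] for t ∈ {c}.
For S -> λ: FIRST(λ) = {λ}, so it goes in M[S, t] for t ∈ {}; since λ ∈ FIRST, also for every t ∈ FOLLOW(S) = {$}.

S -> λ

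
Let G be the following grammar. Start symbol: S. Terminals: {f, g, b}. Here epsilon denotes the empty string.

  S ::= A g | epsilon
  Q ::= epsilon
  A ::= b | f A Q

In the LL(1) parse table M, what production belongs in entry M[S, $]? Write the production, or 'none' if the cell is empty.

S ::= epsilon

FIRST(Q): from Q::=epsilon we get {epsilon}. So FIRST(Q) = {epsilon}.
FIRST(A): from A::=b we get {b}; from A::=f A Q we get {f}. So FIRST(A) = {b, f}.
FIRST(S): from S::=A g we get {b, f}; from S::=epsilon we get {epsilon}. So FIRST(S) = {epsilon, b, f}.
FOLLOW(S) includes $ since S is the start symbol.
FOLLOW(S): S appears on no right-hand side. Thus FOLLOW(S) = {$}.
For S ::= A g: FIRST(A g) = {b, f}, so it goes in M[S, t] for t ∈ {b, f}.
For S ::= epsilon: FIRST(epsilon) = {epsilon}, so it goes in M[S, t] for t ∈ {}; since epsilon ∈ FIRST, also for every t ∈ FOLLOW(S) = {$}.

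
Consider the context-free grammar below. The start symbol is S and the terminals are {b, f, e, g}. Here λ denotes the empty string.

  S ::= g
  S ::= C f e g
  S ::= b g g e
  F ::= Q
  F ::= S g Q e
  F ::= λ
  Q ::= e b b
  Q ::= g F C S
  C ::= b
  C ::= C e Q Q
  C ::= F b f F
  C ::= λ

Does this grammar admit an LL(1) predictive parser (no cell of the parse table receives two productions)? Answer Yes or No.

No

FIRST(S) = {b, e, f, g}
FIRST(F) = {λ, b, e, f, g}
FIRST(Q) = {e, g}
FIRST(C) = {λ, b, e, f, g}
FOLLOW(S) = {$, b, e, f, g}
FOLLOW(F) = {b, e, f, g}
FOLLOW(Q) = {b, e, f, g}
FOLLOW(C) = {b, e, f, g}
Cell M[C, b] receives both C ::= b and C ::= C e Q Q and C ::= F b f F and C ::= λ — the grammar is not LL(1).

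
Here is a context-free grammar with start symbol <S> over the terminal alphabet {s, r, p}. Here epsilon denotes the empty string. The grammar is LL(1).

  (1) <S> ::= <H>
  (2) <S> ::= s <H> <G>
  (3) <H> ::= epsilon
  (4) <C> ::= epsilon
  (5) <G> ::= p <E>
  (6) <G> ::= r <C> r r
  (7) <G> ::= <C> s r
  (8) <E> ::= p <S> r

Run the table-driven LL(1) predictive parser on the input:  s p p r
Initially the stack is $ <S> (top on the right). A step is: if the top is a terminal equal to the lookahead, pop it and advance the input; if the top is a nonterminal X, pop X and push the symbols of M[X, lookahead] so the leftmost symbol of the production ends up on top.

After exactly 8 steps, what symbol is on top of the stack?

     Stack        Input      Action
  1  $ <S>        s p p r $  expand <S> ::= s <H> <G>
  2  $ <G> <H> s  s p p r $  match s
  3  $ <G> <H>    p p r $    expand <H> ::= epsilon
  4  $ <G>        p p r $    expand <G> ::= p <E>
  5  $ <E> p      p p r $    match p
  6  $ <E>        p r $      expand <E> ::= p <S> r
  7  $ r <S> p    p r $      match p
  8  $ r <S>      r $        expand <S> ::= <H>
Stack after step 8: $ r <H> (top = <H>).

<H>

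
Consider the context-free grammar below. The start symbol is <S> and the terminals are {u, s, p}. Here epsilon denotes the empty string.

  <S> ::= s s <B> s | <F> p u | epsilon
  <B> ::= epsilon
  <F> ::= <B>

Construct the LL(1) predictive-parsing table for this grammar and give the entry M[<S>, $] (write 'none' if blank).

FIRST(<B>): from <B>::=epsilon we get {epsilon}. So FIRST(<B>) = {epsilon}.
FIRST(<F>): from <F>::=<B> we get {epsilon}. So FIRST(<F>) = {epsilon}.
FIRST(<S>): from <S>::=s s <B> s we get {s}; from <S>::=<F> p u we get {p}; from <S>::=epsilon we get {epsilon}. So FIRST(<S>) = {epsilon, p, s}.
FOLLOW(<S>) includes $ since <S> is the start symbol.
FOLLOW(<S>): <S> appears on no right-hand side. Thus FOLLOW(<S>) = {$}.
For <S> ::= s s <B> s: FIRST(s s <B> s) = {s}, so it goes in M[<S>, t] for t ∈ {s}.
For <S> ::= <F> p u: FIRST(<F> p u) = {p}, so it goes in M[<S>, t] for t ∈ {p}.
For <S> ::= epsilon: FIRST(epsilon) = {epsilon}, so it goes in M[<S>, t] for t ∈ {}; since epsilon ∈ FIRST, also for every t ∈ FOLLOW(<S>) = {$}.

<S> ::= epsilon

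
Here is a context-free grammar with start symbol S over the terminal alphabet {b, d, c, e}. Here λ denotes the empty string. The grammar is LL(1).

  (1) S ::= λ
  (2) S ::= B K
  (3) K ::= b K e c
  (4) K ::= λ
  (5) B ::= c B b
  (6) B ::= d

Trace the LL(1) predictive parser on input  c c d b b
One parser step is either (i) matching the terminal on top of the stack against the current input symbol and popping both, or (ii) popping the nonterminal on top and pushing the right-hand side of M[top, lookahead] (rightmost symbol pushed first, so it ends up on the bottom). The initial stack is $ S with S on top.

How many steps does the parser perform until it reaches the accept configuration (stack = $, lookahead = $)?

10

      Stack        Input        Action
   1  $ S          c c d b b $  expand S ::= B K
   2  $ K B        c c d b b $  expand B ::= c B b
   3  $ K b B c    c c d b b $  match c
   4  $ K b B      c d b b $    expand B ::= c B b
   5  $ K b b B c  c d b b $    match c
   6  $ K b b B    d b b $      expand B ::= d
   7  $ K b b d    d b b $      match d
   8  $ K b b      b b $        match b
   9  $ K b        b $          match b
  10  $ K          $            expand K ::= λ
Accept reached after 10 steps.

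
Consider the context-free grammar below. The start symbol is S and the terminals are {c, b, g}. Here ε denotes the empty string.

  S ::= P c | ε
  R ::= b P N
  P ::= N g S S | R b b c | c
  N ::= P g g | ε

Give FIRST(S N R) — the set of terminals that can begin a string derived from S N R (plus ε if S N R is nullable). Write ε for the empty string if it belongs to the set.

{b, c, g}

FIRST(R): from R::=b P N we get {b}. So FIRST(R) = {b}.
FIRST(S): from S::=P c we get {b, c, g}; from S::=ε we get {ε}. So FIRST(S) = {ε, b, c, g}.
FIRST(P): from P::=N g S S we get {b, c, g}; from P::=R b b c we get {b}; from P::=c we get {c}. So FIRST(P) = {b, c, g}.
FIRST(N): from N::=P g g we get {b, c, g}; from N::=ε we get {ε}. So FIRST(N) = {ε, b, c, g}.
FIRST(S N R): take FIRST of each symbol in turn, carrying on past any symbol whose FIRST contains ε; result {b, c, g}.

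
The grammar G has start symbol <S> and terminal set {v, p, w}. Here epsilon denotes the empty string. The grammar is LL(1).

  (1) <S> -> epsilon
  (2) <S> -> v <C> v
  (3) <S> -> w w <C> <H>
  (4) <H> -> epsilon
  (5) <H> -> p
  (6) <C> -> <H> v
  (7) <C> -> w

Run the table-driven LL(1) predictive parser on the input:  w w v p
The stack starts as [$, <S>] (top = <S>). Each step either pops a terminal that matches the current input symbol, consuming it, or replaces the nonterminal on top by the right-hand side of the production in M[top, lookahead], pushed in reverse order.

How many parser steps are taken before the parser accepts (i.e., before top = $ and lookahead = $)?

     Stack          Input      Action
  1  $ <S>          w w v p $  expand <S> -> w w <C> <H>
  2  $ <H> <C> w w  w w v p $  match w
  3  $ <H> <C> w    w v p $    match w
  4  $ <H> <C>      v p $      expand <C> -> <H> v
  5  $ <H> v <H>    v p $      expand <H> -> epsilon
  6  $ <H> v        v p $      match v
  7  $ <H>          p $        expand <H> -> p
  8  $ p            p $        match p
Accept reached after 8 steps.

8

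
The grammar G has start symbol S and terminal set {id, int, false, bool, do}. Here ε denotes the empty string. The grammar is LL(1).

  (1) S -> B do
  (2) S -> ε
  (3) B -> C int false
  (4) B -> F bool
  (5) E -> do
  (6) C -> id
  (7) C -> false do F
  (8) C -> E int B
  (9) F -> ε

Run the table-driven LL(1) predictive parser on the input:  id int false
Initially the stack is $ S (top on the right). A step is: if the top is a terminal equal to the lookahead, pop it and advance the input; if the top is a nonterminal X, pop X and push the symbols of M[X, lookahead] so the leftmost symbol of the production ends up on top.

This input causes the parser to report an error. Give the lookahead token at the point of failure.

step 1: stack=$ S  input=id int false $  — expand S -> B do
step 2: stack=$ do B  input=id int false $  — expand B -> C int false
step 3: stack=$ do false int C  input=id int false $  — expand C -> id
step 4: stack=$ do false int id  input=id int false $  — match id
step 5: stack=$ do false int  input=int false $  — match int
step 6: stack=$ do false  input=false $  — match false
step 7: stack=$ do  input=$  — error: top is terminal do but lookahead is $

$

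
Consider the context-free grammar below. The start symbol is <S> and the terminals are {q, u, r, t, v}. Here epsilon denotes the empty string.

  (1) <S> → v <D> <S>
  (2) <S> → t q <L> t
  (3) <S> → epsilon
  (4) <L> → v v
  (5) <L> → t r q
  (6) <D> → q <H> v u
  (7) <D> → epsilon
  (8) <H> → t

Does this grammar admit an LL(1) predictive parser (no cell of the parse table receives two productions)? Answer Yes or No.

Yes

FIRST(<S>) = {epsilon, t, v}
FIRST(<L>) = {t, v}
FIRST(<D>) = {epsilon, q}
FIRST(<H>) = {t}
FOLLOW(<S>) = {$}
FOLLOW(<L>) = {t}
FOLLOW(<D>) = {$, t, v}
FOLLOW(<H>) = {v}
Each cell of M receives at most one production.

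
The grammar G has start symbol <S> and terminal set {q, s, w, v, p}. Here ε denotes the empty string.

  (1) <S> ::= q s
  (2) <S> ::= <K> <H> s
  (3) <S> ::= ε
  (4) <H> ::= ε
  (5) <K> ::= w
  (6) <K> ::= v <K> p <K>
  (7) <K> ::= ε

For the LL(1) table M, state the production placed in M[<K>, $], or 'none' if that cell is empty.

FIRST(<H>): from <H>::=ε we get {ε}. So FIRST(<H>) = {ε}.
FIRST(<K>): from <K>::=w we get {w}; from <K>::=v <K> p <K> we get {v}; from <K>::=ε we get {ε}. So FIRST(<K>) = {ε, v, w}.
FIRST(<S>): from <S>::=q s we get {q}; from <S>::=<K> <H> s we get {s, v, w}; from <S>::=ε we get {ε}. So FIRST(<S>) = {ε, q, s, v, w}.
FOLLOW(<S>) includes $ since <S> is the start symbol.
FOLLOW(<K>): in <S>::=<K> <H> s, <K> is followed by <H> s with FIRST {s}; in <K>::=v <K> p <K> (occurrence 1), <K> is followed by p <K> with FIRST {p}; in <K>::=v <K> p <K> (occurrence 2), the suffix after <K> is empty (adds nothing new). Thus FOLLOW(<K>) = {p, s}.
For <K> ::= w: FIRST(w) = {w}, so it goes in M[<K>, t] for t ∈ {w}.
For <K> ::= v <K> p <K>: FIRST(v <K> p <K>) = {v}, so it goes in M[<K>, t] for t ∈ {v}.
For <K> ::= ε: FIRST(ε) = {ε}, so it goes in M[<K>, t] for t ∈ {}; since ε ∈ FIRST, also for every t ∈ FOLLOW(<K>) = {p, s}.
None of these place a production in M[<K>, $].

none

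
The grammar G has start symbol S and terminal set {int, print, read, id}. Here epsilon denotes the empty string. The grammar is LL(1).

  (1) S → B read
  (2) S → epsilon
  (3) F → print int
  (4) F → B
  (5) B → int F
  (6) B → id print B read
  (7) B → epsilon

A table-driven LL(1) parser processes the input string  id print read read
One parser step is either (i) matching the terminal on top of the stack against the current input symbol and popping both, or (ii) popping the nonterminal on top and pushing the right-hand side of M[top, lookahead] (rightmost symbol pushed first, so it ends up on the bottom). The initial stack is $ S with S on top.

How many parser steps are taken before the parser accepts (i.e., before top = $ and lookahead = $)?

     Stack                   Input                 Action
  1  $ S                     id print read read $  expand S → B read
  2  $ read B                id print read read $  expand B → id print B read
  3  $ read read B print id  id print read read $  match id
  4  $ read read B print     print read read $     match print
  5  $ read read B           read read $           expand B → epsilon
  6  $ read read             read read $           match read
  7  $ read                  read $                match read
Accept reached after 7 steps.

7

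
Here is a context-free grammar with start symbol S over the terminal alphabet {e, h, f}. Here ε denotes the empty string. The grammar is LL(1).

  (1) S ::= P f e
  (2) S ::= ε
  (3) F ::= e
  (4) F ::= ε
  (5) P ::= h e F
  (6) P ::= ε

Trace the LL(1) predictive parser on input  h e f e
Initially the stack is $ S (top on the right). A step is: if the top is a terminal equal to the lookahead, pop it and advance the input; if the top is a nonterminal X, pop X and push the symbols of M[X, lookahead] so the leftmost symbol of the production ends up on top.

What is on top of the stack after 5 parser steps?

f

step 1: stack=$ S  input=h e f e $  — expand S ::= P f e
step 2: stack=$ e f P  input=h e f e $  — expand P ::= h e F
step 3: stack=$ e f F e h  input=h e f e $  — match h
step 4: stack=$ e f F e  input=e f e $  — match e
step 5: stack=$ e f F  input=f e $  — expand F ::= ε
Stack after step 5: $ e f (top = f).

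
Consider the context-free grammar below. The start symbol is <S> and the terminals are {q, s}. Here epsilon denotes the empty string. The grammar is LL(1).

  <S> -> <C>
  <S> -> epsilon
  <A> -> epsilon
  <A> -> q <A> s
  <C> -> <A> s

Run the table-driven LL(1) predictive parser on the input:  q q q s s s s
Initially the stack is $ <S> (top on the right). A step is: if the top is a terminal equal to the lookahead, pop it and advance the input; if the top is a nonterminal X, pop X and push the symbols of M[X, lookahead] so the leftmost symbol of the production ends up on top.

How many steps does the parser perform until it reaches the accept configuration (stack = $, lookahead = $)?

13

step 1: stack=$ <S>  input=q q q s s s s $  — expand <S> -> <C>
step 2: stack=$ <C>  input=q q q s s s s $  — expand <C> -> <A> s
step 3: stack=$ s <A>  input=q q q s s s s $  — expand <A> -> q <A> s
step 4: stack=$ s s <A> q  input=q q q s s s s $  — match q
step 5: stack=$ s s <A>  input=q q s s s s $  — expand <A> -> q <A> s
step 6: stack=$ s s s <A> q  input=q q s s s s $  — match q
step 7: stack=$ s s s <A>  input=q s s s s $  — expand <A> -> q <A> s
step 8: stack=$ s s s s <A> q  input=q s s s s $  — match q
step 9: stack=$ s s s s <A>  input=s s s s $  — expand <A> -> epsilon
step 10: stack=$ s s s s  input=s s s s $  — match s
step 11: stack=$ s s s  input=s s s $  — match s
step 12: stack=$ s s  input=s s $  — match s
step 13: stack=$ s  input=s $  — match s
Accept reached after 13 steps.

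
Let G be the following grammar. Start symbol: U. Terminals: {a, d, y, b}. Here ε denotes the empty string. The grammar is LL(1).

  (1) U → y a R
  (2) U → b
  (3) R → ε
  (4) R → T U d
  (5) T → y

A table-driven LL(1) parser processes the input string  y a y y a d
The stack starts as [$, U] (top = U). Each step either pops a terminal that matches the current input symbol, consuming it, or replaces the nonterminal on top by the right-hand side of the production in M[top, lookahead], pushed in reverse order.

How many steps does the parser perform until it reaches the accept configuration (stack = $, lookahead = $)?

11

step 1: stack=$ U  input=y a y y a d $  — expand U → y a R
step 2: stack=$ R a y  input=y a y y a d $  — match y
step 3: stack=$ R a  input=a y y a d $  — match a
step 4: stack=$ R  input=y y a d $  — expand R → T U d
step 5: stack=$ d U T  input=y y a d $  — expand T → y
step 6: stack=$ d U y  input=y y a d $  — match y
step 7: stack=$ d U  input=y a d $  — expand U → y a R
step 8: stack=$ d R a y  input=y a d $  — match y
step 9: stack=$ d R a  input=a d $  — match a
step 10: stack=$ d R  input=d $  — expand R → ε
step 11: stack=$ d  input=d $  — match d
Accept reached after 11 steps.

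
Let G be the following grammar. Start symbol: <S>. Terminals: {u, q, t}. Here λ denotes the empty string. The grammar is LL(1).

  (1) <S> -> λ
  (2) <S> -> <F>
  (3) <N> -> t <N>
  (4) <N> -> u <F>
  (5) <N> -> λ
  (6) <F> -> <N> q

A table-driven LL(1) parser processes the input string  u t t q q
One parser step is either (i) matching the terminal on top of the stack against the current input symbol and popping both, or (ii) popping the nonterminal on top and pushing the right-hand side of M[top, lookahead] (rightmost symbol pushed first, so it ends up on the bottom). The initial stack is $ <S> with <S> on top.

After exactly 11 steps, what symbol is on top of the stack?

      Stack        Input        Action
   1  $ <S>        u t t q q $  expand <S> -> <F>
   2  $ <F>        u t t q q $  expand <F> -> <N> q
   3  $ q <N>      u t t q q $  expand <N> -> u <F>
   4  $ q <F> u    u t t q q $  match u
   5  $ q <F>      t t q q $    expand <F> -> <N> q
   6  $ q q <N>    t t q q $    expand <N> -> t <N>
   7  $ q q <N> t  t t q q $    match t
   8  $ q q <N>    t q q $      expand <N> -> t <N>
   9  $ q q <N> t  t q q $      match t
  10  $ q q <N>    q q $        expand <N> -> λ
  11  $ q q        q q $        match q
Stack after step 11: $ q (top = q).

q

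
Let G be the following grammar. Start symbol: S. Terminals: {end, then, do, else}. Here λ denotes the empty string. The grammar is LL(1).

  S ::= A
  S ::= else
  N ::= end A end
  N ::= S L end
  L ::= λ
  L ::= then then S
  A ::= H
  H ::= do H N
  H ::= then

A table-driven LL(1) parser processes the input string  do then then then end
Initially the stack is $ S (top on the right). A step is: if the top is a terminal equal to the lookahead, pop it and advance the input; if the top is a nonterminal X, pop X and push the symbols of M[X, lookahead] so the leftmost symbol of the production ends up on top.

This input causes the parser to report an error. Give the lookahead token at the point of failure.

end

step 1: stack=$ S  input=do then then then end $  — expand S ::= A
step 2: stack=$ A  input=do then then then end $  — expand A ::= H
step 3: stack=$ H  input=do then then then end $  — expand H ::= do H N
step 4: stack=$ N H do  input=do then then then end $  — match do
step 5: stack=$ N H  input=then then then end $  — expand H ::= then
step 6: stack=$ N then  input=then then then end $  — match then
step 7: stack=$ N  input=then then end $  — expand N ::= S L end
step 8: stack=$ end L S  input=then then end $  — expand S ::= A
step 9: stack=$ end L A  input=then then end $  — expand A ::= H
step 10: stack=$ end L H  input=then then end $  — expand H ::= then
step 11: stack=$ end L then  input=then then end $  — match then
step 12: stack=$ end L  input=then end $  — expand L ::= then then S
step 13: stack=$ end S then then  input=then end $  — match then
step 14: stack=$ end S then  input=end $  — error: top is terminal then but lookahead is end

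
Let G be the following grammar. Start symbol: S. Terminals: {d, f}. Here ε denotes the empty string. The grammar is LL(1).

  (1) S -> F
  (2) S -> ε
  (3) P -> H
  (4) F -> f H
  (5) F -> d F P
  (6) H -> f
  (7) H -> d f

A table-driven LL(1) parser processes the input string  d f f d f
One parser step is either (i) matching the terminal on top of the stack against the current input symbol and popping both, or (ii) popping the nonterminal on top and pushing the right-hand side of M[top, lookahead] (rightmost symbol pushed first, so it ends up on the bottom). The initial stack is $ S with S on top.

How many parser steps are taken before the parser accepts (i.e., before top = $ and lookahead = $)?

step 1: stack=$ S  input=d f f d f $  — expand S -> F
step 2: stack=$ F  input=d f f d f $  — expand F -> d F P
step 3: stack=$ P F d  input=d f f d f $  — match d
step 4: stack=$ P F  input=f f d f $  — expand F -> f H
step 5: stack=$ P H f  input=f f d f $  — match f
step 6: stack=$ P H  input=f d f $  — expand H -> f
step 7: stack=$ P f  input=f d f $  — match f
step 8: stack=$ P  input=d f $  — expand P -> H
step 9: stack=$ H  input=d f $  — expand H -> d f
step 10: stack=$ f d  input=d f $  — match d
step 11: stack=$ f  input=f $  — match f
Accept reached after 11 steps.

11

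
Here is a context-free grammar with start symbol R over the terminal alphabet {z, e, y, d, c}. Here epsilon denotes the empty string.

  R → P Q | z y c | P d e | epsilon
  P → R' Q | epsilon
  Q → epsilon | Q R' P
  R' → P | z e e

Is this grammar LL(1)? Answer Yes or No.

FIRST(R) = {epsilon, d, z}
FIRST(P) = {epsilon, z}
FIRST(Q) = {epsilon, z}
FIRST(R') = {epsilon, z}
FOLLOW(R) = {$}
FOLLOW(P) = {$, d, z}
FOLLOW(Q) = {$, d, z}
FOLLOW(R') = {$, d, z}
Cell M[P, $] receives both P → R' Q and P → epsilon — the grammar is not LL(1).

No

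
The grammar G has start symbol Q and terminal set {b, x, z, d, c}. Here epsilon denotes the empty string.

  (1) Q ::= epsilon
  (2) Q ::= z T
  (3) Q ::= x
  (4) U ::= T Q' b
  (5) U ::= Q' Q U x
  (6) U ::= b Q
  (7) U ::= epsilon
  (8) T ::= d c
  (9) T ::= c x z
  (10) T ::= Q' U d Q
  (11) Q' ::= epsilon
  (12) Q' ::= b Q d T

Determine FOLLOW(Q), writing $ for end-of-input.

{$, b, c, d, x, z}

FIRST(Q) = {epsilon, x, z}
FIRST(Q') = {epsilon, b}
FIRST(U) = {epsilon, b, c, d, x, z}  (via T Q' b, Q' Q U x)
FIRST(T) = {b, c, d, x, z}  (via Q' U d Q)
FOLLOW(Q) includes $ since Q is the start symbol.
FOLLOW(U): in U::=Q' Q U x, U is followed by x with FIRST {x}; in T::=Q' U d Q, U is followed by d Q with FIRST {d}. Thus FOLLOW(U) = {d, x}.
FOLLOW(Q'): in U::=T Q' b, Q' is followed by b with FIRST {b}; in U::=Q' Q U x, Q' is followed by Q U x with FIRST {b, c, d, x, z}; in T::=Q' U d Q, Q' is followed by U d Q with FIRST {b, c, d, x, z}. Thus FOLLOW(Q') = {b, c, d, x, z}.
FOLLOW(Q): in U::=Q' Q U x, Q is followed by U x with FIRST {b, c, d, x, z}; in U::=b Q, the suffix after Q is empty, so FOLLOW(Q) ⊇ FOLLOW(U) = {d, x}; in T::=Q' U d Q, the suffix after Q is empty, so FOLLOW(Q) ⊇ FOLLOW(T) = {$, b, c, d, x, z}; in Q'::=b Q d T, Q is followed by d T with FIRST {d}. Thus FOLLOW(Q) = {$, b, c, d, x, z}.
FOLLOW(T): in Q::=z T, the suffix after T is empty, so FOLLOW(T) ⊇ FOLLOW(Q) = {$, b, c, d, x, z}; in U::=T Q' b, T is followed by Q' b with FIRST {b}; in Q'::=b Q d T, the suffix after T is empty, so FOLLOW(T) ⊇ FOLLOW(Q') = {b, c, d, x, z}. Thus FOLLOW(T) = {$, b, c, d, x, z}.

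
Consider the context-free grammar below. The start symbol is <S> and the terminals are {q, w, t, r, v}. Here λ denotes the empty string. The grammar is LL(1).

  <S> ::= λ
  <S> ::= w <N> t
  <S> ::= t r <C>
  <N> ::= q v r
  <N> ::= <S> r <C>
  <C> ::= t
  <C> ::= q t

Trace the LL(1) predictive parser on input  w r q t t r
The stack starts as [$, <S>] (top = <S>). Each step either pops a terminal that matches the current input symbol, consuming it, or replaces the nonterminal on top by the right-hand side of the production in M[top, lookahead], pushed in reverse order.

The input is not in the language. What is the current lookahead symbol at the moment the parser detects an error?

r

      Stack          Input          Action
   1  $ <S>          w r q t t r $  expand <S> ::= w <N> t
   2  $ t <N> w      w r q t t r $  match w
   3  $ t <N>        r q t t r $    expand <N> ::= <S> r <C>
   4  $ t <C> r <S>  r q t t r $    expand <S> ::= λ
   5  $ t <C> r      r q t t r $    match r
   6  $ t <C>        q t t r $      expand <C> ::= q t
   7  $ t t q        q t t r $      match q
   8  $ t t          t t r $        match t
   9  $ t            t r $          match t
  10  $              r $            error: stack empty but input remains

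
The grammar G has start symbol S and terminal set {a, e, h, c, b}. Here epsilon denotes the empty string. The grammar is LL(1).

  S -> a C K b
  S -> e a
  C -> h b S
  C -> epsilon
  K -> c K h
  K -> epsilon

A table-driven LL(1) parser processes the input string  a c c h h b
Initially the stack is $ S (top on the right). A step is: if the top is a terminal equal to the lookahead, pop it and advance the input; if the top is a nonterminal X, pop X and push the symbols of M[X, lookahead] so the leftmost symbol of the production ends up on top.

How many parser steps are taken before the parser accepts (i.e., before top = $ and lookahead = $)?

11

step 1: stack=$ S  input=a c c h h b $  — expand S -> a C K b
step 2: stack=$ b K C a  input=a c c h h b $  — match a
step 3: stack=$ b K C  input=c c h h b $  — expand C -> epsilon
step 4: stack=$ b K  input=c c h h b $  — expand K -> c K h
step 5: stack=$ b h K c  input=c c h h b $  — match c
step 6: stack=$ b h K  input=c h h b $  — expand K -> c K h
step 7: stack=$ b h h K c  input=c h h b $  — match c
step 8: stack=$ b h h K  input=h h b $  — expand K -> epsilon
step 9: stack=$ b h h  input=h h b $  — match h
step 10: stack=$ b h  input=h b $  — match h
step 11: stack=$ b  input=b $  — match b
Accept reached after 11 steps.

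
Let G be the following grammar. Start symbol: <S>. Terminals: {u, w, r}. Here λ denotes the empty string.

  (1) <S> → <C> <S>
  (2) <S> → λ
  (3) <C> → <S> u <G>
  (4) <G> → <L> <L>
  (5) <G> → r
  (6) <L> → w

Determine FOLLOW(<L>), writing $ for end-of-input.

{$, u, w}

FIRST(<L>) = {w}
FIRST(<G>) = {r, w}  (via <L> <L>)
FIRST(<S>) = {λ, u}  (via <C> <S>)
FIRST(<C>) = {u}  (via <S> u <G>)
FOLLOW(<S>) includes $ since <S> is the start symbol.
FOLLOW(<S>): in <S>→<C> <S>, the suffix after <S> is empty (adds nothing new); in <C>→<S> u <G>, <S> is followed by u <G> with FIRST {u}. Thus FOLLOW(<S>) = {$, u}.
FOLLOW(<C>): in <S>→<C> <S>, <C> is followed by <S> with FIRST {λ, u}; in <S>→<C> <S>, the suffix after <C> is nullable, so FOLLOW(<C>) ⊇ FOLLOW(<S>) = {$, u}. Thus FOLLOW(<C>) = {$, u}.
FOLLOW(<G>): in <C>→<S> u <G>, the suffix after <G> is empty, so FOLLOW(<G>) ⊇ FOLLOW(<C>) = {$, u}. Thus FOLLOW(<G>) = {$, u}.
FOLLOW(<L>): in <G>→<L> <L> (occurrence 1), <L> is followed by <L> with FIRST {w}; in <G>→<L> <L> (occurrence 2), the suffix after <L> is empty, so FOLLOW(<L>) ⊇ FOLLOW(<G>) = {$, u}. Thus FOLLOW(<L>) = {$, u, w}.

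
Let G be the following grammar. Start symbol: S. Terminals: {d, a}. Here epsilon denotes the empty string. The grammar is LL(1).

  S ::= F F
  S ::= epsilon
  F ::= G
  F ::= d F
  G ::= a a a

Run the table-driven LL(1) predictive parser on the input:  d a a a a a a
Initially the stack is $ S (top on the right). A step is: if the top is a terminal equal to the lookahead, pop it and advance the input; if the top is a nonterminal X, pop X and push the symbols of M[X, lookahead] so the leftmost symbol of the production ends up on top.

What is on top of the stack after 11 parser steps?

      Stack      Input            Action
   1  $ S        d a a a a a a $  expand S ::= F F
   2  $ F F      d a a a a a a $  expand F ::= d F
   3  $ F F d    d a a a a a a $  match d
   4  $ F F      a a a a a a $    expand F ::= G
   5  $ F G      a a a a a a $    expand G ::= a a a
   6  $ F a a a  a a a a a a $    match a
   7  $ F a a    a a a a a $      match a
   8  $ F a      a a a a $        match a
   9  $ F        a a a $          expand F ::= G
  10  $ G        a a a $          expand G ::= a a a
  11  $ a a a    a a a $          match a
Stack after step 11: $ a a (top = a).

a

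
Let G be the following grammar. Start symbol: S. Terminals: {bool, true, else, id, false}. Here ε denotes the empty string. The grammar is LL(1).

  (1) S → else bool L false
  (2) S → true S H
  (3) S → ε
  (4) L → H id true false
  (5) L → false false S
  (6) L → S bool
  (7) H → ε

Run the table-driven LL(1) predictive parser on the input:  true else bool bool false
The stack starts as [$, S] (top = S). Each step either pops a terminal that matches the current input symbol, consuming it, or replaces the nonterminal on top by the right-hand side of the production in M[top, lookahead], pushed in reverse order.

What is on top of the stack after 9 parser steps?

step 1: stack=$ S  input=true else bool bool false $  — expand S → true S H
step 2: stack=$ H S true  input=true else bool bool false $  — match true
step 3: stack=$ H S  input=else bool bool false $  — expand S → else bool L false
step 4: stack=$ H false L bool else  input=else bool bool false $  — match else
step 5: stack=$ H false L bool  input=bool bool false $  — match bool
step 6: stack=$ H false L  input=bool false $  — expand L → S bool
step 7: stack=$ H false bool S  input=bool false $  — expand S → ε
step 8: stack=$ H false bool  input=bool false $  — match bool
step 9: stack=$ H false  input=false $  — match false
Stack after step 9: $ H (top = H).

H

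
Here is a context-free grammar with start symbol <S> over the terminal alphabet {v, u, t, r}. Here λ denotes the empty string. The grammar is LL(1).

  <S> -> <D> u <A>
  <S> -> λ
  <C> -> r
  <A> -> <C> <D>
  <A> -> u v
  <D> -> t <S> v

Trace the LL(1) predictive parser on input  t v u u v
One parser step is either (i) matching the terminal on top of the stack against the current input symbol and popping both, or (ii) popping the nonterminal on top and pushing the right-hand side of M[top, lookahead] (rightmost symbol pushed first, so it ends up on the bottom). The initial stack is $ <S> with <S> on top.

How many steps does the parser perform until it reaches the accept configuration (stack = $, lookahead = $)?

9

     Stack            Input        Action
  1  $ <S>            t v u u v $  expand <S> -> <D> u <A>
  2  $ <A> u <D>      t v u u v $  expand <D> -> t <S> v
  3  $ <A> u v <S> t  t v u u v $  match t
  4  $ <A> u v <S>    v u u v $    expand <S> -> λ
  5  $ <A> u v        v u u v $    match v
  6  $ <A> u          u u v $      match u
  7  $ <A>            u v $        expand <A> -> u v
  8  $ v u            u v $        match u
  9  $ v              v $          match v
Accept reached after 9 steps.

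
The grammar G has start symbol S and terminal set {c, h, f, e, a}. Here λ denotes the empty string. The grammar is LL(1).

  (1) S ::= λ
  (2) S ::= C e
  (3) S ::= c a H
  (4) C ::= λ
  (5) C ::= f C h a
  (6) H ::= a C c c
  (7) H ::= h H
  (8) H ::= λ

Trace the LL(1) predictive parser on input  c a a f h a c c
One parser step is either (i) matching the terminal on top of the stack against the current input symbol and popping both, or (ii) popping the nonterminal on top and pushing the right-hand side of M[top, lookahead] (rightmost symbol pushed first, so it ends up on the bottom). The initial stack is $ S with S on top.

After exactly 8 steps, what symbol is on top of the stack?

h

     Stack          Input              Action
  1  $ S            c a a f h a c c $  expand S ::= c a H
  2  $ H a c        c a a f h a c c $  match c
  3  $ H a          a a f h a c c $    match a
  4  $ H            a f h a c c $      expand H ::= a C c c
  5  $ c c C a      a f h a c c $      match a
  6  $ c c C        f h a c c $        expand C ::= f C h a
  7  $ c c a h C f  f h a c c $        match f
  8  $ c c a h C    h a c c $          expand C ::= λ
Stack after step 8: $ c c a h (top = h).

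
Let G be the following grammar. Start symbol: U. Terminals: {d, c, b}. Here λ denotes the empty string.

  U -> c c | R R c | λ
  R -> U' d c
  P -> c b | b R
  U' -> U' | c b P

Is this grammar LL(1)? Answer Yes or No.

FIRST(U) = {λ, c}
FIRST(R) = {c}
FIRST(P) = {b, c}
FIRST(U') = {c}
FOLLOW(U) = {$}
FOLLOW(R) = {c, d}
FOLLOW(P) = {d}
FOLLOW(U') = {d}
Cell M[U, c] receives both U -> c c and U -> R R c — the grammar is not LL(1).

No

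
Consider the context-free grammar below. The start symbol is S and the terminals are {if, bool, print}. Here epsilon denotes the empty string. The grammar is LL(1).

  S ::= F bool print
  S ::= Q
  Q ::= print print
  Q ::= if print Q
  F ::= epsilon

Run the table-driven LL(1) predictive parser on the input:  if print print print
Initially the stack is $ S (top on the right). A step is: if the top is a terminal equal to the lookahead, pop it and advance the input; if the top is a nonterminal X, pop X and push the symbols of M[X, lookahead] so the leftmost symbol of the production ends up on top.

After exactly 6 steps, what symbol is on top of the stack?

print

step 1: stack=$ S  input=if print print print $  — expand S ::= Q
step 2: stack=$ Q  input=if print print print $  — expand Q ::= if print Q
step 3: stack=$ Q print if  input=if print print print $  — match if
step 4: stack=$ Q print  input=print print print $  — match print
step 5: stack=$ Q  input=print print $  — expand Q ::= print print
step 6: stack=$ print print  input=print print $  — match print
Stack after step 6: $ print (top = print).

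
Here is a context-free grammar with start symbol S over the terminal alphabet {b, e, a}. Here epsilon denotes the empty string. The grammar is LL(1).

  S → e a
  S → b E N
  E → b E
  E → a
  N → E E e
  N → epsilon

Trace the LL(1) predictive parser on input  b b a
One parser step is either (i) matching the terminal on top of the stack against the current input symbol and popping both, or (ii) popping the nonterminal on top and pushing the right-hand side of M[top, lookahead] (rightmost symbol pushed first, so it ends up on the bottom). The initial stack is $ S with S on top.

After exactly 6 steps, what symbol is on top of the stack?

N

step 1: stack=$ S  input=b b a $  — expand S → b E N
step 2: stack=$ N E b  input=b b a $  — match b
step 3: stack=$ N E  input=b a $  — expand E → b E
step 4: stack=$ N E b  input=b a $  — match b
step 5: stack=$ N E  input=a $  — expand E → a
step 6: stack=$ N a  input=a $  — match a
Stack after step 6: $ N (top = N).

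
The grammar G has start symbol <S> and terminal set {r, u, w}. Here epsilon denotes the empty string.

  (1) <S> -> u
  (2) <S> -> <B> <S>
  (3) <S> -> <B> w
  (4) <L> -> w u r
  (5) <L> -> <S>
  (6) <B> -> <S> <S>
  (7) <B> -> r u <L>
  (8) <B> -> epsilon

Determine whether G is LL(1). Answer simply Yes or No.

No

FIRST(<S>) = {r, u, w}
FIRST(<L>) = {r, u, w}
FIRST(<B>) = {epsilon, r, u, w}
FOLLOW(<S>) = {$, r, u, w}
FOLLOW(<L>) = {r, u, w}
FOLLOW(<B>) = {r, u, w}
Cell M[<B>, r] receives both <B> -> <S> <S> and <B> -> r u <L> and <B> -> epsilon — the grammar is not LL(1).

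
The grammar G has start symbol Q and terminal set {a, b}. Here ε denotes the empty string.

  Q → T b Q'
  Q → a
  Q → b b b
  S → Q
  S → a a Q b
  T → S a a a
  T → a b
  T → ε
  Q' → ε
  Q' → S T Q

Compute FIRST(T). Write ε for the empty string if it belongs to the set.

FIRST(Q): from Q→T b Q' we get {a, b}; from Q→a we get {a}; from Q→b b b we get {b}. So FIRST(Q) = {a, b}.
FIRST(S): from S→Q we get {a, b}; from S→a a Q b we get {a}. So FIRST(S) = {a, b}.
FIRST(T): from T→S a a a we get {a, b}; from T→a b we get {a}; from T→ε we get {ε}. So FIRST(T) = {ε, a, b}.
FIRST(Q'): from Q'→ε we get {ε}; from Q'→S T Q we get {a, b}. So FIRST(Q') = {ε, a, b}.

{ε, a, b}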